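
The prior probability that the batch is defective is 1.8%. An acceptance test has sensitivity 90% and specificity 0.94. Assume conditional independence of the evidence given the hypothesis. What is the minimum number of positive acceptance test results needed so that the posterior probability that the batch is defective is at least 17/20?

3

Prior odds: 0.018 ÷ 0.982 = 9/491.
False-positive rate = 1 − 0.94 = 0.06; likelihood ratio of a positive = 0.9/0.06 = 15.
Target posterior odds = 0.85/0.15 = 17/3.
Require 15ⁿ ≥ 17/3 ÷ (9/491) = 8347/27.
15² = 225 falls short of 8347/27 but 15³ = 3375 reaches it, so n = 3.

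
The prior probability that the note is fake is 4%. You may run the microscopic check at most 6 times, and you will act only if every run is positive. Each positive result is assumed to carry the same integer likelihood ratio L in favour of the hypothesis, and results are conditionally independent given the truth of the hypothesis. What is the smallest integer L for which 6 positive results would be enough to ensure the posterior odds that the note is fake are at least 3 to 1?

3

Prior odds = 0.04/0.96 = 1/24.
Target odds = 3.
Need L⁶ ≥ 3 ÷ (1/24) = 72.
2⁶ = 64 < 72 ≤ 729 = 3⁶, so L = 3.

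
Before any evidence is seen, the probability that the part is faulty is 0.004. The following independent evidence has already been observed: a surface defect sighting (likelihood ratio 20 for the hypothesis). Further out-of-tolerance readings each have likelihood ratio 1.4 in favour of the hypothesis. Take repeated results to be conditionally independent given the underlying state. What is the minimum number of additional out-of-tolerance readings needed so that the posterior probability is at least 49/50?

Prior odds = 0.004/0.996 = 1/249.
Bayes factor of the evidence already in hand = 20.
Odds after that evidence = (1/249) × 20 = 20/249.
Target odds = 0.98/0.02 = 49.
Need 1.4ⁿ ≥ 49 ÷ (20/249) = 610.05.
1.4¹⁹ ≈597.63 falls short of 610.05 but 1.4²⁰ ≈836.683 reaches it, so n = 20.

20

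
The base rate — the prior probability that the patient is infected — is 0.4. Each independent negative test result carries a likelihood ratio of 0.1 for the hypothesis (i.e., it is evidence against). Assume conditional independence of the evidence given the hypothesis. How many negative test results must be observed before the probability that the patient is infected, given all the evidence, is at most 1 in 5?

1

Prior odds = 0.4/0.6 = 2/3.
Likelihood ratio per negative test result = 0.1.
Target odds: 0.2 ÷ 0.8 = 0.25.
Require 0.1ⁿ ≤ 0.25 ÷ (2/3) = 0.375.
0.1¹ = 0.1, which is already at or below the required 0.375; so n = 1.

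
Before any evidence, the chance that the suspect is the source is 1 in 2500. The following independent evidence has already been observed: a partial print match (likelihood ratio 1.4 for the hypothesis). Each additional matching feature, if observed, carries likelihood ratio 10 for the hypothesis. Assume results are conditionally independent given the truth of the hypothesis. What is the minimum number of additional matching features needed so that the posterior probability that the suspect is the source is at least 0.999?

7

Prior odds = 0.0004/0.9996 = 1/2499.
Bayes factor of the evidence already in hand = 1.4.
Odds after that evidence = (1/2499) × 1.4 = 1/1785.
Target odds = 0.999/0.001 = 999.
Need 10ⁿ ≥ 999 ÷ (1/1785) = 1783215.
10⁶ = 1000000 falls short of 1783215 but 10⁷ = 10000000 reaches it, so n = 7.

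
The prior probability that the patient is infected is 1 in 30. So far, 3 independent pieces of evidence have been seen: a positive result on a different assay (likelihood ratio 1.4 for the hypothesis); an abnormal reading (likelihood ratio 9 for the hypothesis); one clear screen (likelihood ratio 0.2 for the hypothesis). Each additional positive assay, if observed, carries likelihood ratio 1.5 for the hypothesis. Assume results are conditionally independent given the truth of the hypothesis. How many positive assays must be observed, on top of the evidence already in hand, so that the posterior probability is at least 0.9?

Prior odds = (1/30)/(29/30) = 1/29.
Combined Bayes factor of the evidence already in hand = 1.4 × 9 × 0.2 = 2.52.
Odds after that evidence = (1/29) × 2.52 = 63/725.
Target odds = 0.9/0.1 = 9.
Need 1.5ⁿ ≥ 9 ÷ (63/725) = 725/7.
1.5¹¹ = 177147/2048 falls short of 725/7 but 1.5¹² = 531441/4096 reaches it, so n = 12.

12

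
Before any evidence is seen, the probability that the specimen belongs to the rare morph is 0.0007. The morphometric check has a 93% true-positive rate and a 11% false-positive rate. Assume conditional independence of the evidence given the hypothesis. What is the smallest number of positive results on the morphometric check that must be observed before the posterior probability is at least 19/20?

5

Prior odds = 0.0007/0.9993 = 7/9993.
Likelihood ratio of a positive result = 0.93/0.11 = 93/11.
Target posterior odds = 0.95/0.05 = 19.
Require (93/11)ⁿ ≥ 19 ÷ (7/9993) = 189867/7.
(93/11)⁴ = 74805201/14641 falls short of 189867/7 but (93/11)⁵ ≈43196.8 reaches it, so n = 5.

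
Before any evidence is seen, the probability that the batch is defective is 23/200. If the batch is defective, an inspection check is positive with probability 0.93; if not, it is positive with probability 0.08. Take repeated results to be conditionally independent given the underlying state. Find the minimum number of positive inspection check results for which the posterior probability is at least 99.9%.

4

Prior odds: 0.115 ÷ 0.885 = 23/177.
Likelihood ratio of a positive = 0.93/0.08 = 11.625.
Target odds: 0.999 ÷ 0.001 = 999.
Require 11.625ⁿ ≥ 999 ÷ (23/177) = 176823/23.
11.625³ = 804357/512 falls short of 176823/23 but 11.625⁴ = 74805201/4096 reaches it, so n = 4.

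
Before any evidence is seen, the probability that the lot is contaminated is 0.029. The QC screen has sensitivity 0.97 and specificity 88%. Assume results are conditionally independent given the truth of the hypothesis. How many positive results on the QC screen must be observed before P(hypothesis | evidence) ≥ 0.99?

4

Prior odds: 0.029 ÷ 0.971 = 29/971.
False-positive rate = 1 − 0.88 = 0.12; likelihood ratio of a positive = 0.97/0.12 = 97/12.
Target posterior odds = 0.99/0.01 = 99.
Need (29/971) × (97/12)ⁿ ≥ 99, i.e. (97/12)ⁿ ≥ 96129/29.
(97/12)³ = 912673/1728 falls short of 96129/29 but (97/12)⁴ = 88529281/20736 reaches it, so n = 4.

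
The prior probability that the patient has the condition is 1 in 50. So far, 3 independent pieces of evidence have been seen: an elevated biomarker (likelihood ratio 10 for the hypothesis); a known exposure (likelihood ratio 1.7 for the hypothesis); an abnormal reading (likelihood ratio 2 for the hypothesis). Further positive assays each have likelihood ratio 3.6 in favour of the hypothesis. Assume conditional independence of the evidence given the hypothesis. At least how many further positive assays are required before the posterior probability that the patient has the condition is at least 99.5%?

Prior odds = 0.02/0.98 = 1/49.
Combined Bayes factor of the evidence already in hand = 10 × 1.7 × 2 = 34.
Odds after that evidence = (1/49) × 34 = 34/49.
Target odds = 0.995/0.005 = 199.
Need 3.6ⁿ ≥ 199 ÷ (34/49) = 9751/34.
3.6⁴ = 167.9616 falls short of 9751/34 but 3.6⁵ = 604.66176 reaches it, so n = 5.

5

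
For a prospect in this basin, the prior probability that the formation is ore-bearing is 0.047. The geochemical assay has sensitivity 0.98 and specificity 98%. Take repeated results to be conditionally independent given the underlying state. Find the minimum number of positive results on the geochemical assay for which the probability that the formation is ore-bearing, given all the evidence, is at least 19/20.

2

Prior odds: 0.047 ÷ 0.953 = 47/953.
False-positive rate = 1 − 0.98 = 0.02; likelihood ratio of a positive = 0.98/0.02 = 49.
Target odds: 0.95 ÷ 0.05 = 19.
Require 49ⁿ ≥ 19 ÷ (47/953) = 18107/47.
49¹ = 49 falls short of 18107/47 but 49² = 2401 reaches it, so n = 2.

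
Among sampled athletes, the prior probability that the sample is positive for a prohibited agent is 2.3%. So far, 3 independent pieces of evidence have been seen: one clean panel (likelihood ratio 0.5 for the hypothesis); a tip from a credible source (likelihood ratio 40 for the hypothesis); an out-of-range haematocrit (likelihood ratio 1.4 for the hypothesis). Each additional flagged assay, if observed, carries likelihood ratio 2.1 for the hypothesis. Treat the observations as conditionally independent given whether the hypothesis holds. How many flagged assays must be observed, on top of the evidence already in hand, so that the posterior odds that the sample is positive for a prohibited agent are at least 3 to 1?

Prior odds = 0.023/0.977 = 23/977.
Combined Bayes factor of the evidence already in hand = 0.5 × 40 × 1.4 = 28.
Odds after that evidence = (23/977) × 28 = 644/977.
Target odds = 3.
Need 2.1ⁿ ≥ 3 ÷ (644/977) = 2931/644.
2.1² = 4.41 falls short of 2931/644 but 2.1³ = 9.261 reaches it, so n = 3.

3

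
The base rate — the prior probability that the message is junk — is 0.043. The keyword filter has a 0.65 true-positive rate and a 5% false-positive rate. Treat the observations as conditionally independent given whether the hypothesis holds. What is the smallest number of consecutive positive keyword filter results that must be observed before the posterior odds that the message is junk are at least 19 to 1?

Prior odds = 0.043/0.957 = 43/957.
Likelihood ratio of a positive result = 0.65/0.05 = 13.
Target odds = 19.
Need (43/957) × 13ⁿ ≥ 19, i.e. 13ⁿ ≥ 18183/43.
13² = 169 falls short of 18183/43 but 13³ = 2197 reaches it, so n = 3.

3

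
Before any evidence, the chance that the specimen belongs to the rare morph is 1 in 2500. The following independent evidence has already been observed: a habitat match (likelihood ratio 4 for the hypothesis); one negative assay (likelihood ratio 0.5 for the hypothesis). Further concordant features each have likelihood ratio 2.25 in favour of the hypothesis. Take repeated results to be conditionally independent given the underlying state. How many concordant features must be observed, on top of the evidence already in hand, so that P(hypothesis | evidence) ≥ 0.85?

Prior odds = 0.0004/0.9996 = 1/2499.
Combined Bayes factor of the evidence already in hand = 4 × 0.5 = 2.
Odds after that evidence = (1/2499) × 2 = 2/2499.
Target odds = 0.85/0.15 = 17/3.
Need 2.25ⁿ ≥ 17/3 ÷ (2/2499) = 7080.5.
2.25¹⁰ ≈3325.26 falls short of 7080.5 but 2.25¹¹ ≈7481.83 reaches it, so n = 11.

11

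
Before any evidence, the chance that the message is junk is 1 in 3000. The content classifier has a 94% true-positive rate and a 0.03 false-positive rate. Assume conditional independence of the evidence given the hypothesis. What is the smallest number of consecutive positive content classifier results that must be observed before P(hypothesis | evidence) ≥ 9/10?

3

Prior odds = (1/3000)/(2999/3000) = 1/2999.
Likelihood ratio of a positive result = 0.94/0.03 = 94/3.
Target posterior odds = 0.9/0.1 = 9.
Require (94/3)ⁿ ≥ 9 ÷ (1/2999) = 26991.
(94/3)² = 8836/9 falls short of 26991 but (94/3)³ = 830584/27 reaches it, so n = 3.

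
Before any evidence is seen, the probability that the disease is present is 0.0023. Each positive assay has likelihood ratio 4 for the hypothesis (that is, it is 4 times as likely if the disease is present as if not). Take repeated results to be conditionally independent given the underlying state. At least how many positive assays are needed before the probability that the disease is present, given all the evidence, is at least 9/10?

6

Prior odds = 0.0023/0.9977 = 23/9977.
Likelihood ratio per positive assay = 4.
Target odds: 0.9 ÷ 0.1 = 9.
Need (23/9977) × 4ⁿ ≥ 9, i.e. 4ⁿ ≥ 89793/23.
4⁵ = 1024 falls short of 89793/23 but 4⁶ = 4096 reaches it, so n = 6.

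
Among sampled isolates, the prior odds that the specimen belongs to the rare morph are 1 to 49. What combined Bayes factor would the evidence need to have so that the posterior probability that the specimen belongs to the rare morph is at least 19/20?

931

Prior odds = 1/49.
Target odds = 0.95/0.05 = 19.
Required Bayes factor = 19 ÷ (1/49) = 931.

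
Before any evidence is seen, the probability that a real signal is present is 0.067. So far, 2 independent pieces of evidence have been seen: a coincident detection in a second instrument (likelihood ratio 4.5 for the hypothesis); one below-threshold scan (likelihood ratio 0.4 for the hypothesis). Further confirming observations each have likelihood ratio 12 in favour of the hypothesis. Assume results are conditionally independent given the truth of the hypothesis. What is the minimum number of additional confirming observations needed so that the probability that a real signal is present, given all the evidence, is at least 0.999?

4

Prior odds = 0.067/0.933 = 67/933.
Combined Bayes factor of the evidence already in hand = 4.5 × 0.4 = 1.8.
Odds after that evidence = (67/933) × 1.8 = 201/1555.
Target odds = 0.999/0.001 = 999.
Need 12ⁿ ≥ 999 ÷ (201/1555) = 517815/67.
12³ = 1728 falls short of 517815/67 but 12⁴ = 20736 reaches it, so n = 4.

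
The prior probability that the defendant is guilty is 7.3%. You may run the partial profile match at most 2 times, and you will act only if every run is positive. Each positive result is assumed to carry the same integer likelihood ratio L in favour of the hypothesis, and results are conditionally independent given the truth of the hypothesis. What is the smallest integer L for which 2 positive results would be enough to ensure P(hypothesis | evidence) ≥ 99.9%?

113

Prior odds = 0.073/0.927 = 73/927.
Target odds = 0.999/0.001 = 999.
Need L² ≥ 999 ÷ (73/927) = 926073/73.
112² = 12544 < 926073/73 ≤ 12769 = 113², so L = 113.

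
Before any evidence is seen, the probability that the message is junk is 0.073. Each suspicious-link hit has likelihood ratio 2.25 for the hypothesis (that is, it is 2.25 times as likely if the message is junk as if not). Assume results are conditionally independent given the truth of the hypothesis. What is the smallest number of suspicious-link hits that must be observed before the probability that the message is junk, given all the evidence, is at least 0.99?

Prior odds: 0.073 ÷ 0.927 = 73/927.
Likelihood ratio per suspicious-link hit = 2.25.
Target odds: 0.99 ÷ 0.01 = 99.
Need (73/927) × 2.25ⁿ ≥ 99, i.e. 2.25ⁿ ≥ 91773/73.
2.25⁸ = 43046721/65536 falls short of 91773/73 but 2.25⁹ = 387420489/262144 reaches it, so n = 9.

9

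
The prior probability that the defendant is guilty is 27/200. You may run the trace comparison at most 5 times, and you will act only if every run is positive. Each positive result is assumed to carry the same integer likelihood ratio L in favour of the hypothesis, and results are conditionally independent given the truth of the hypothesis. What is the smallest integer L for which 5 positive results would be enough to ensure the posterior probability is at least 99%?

4

Prior odds = 0.135/0.865 = 27/173.
Target odds = 0.99/0.01 = 99.
Need L⁵ ≥ 99 ÷ (27/173) = 1903/3.
3⁵ = 243 < 1903/3 ≤ 1024 = 4⁵, so L = 4.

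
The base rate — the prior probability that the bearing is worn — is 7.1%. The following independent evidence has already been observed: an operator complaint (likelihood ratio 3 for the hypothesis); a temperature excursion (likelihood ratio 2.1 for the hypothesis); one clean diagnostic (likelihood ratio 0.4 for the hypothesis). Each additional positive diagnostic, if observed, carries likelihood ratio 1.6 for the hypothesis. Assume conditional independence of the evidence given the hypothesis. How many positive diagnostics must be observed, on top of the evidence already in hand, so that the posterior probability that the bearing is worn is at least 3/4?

6

Prior odds = 0.071/0.929 = 71/929.
Combined Bayes factor of the evidence already in hand = 3 × 2.1 × 0.4 = 2.52.
Odds after that evidence = (71/929) × 2.52 = 4473/23225.
Target odds = 0.75/0.25 = 3.
Need 1.6ⁿ ≥ 3 ÷ (4473/23225) = 23225/1491.
1.6⁵ = 10.48576 falls short of 23225/1491 but 1.6⁶ = 262144/15625 reaches it, so n = 6.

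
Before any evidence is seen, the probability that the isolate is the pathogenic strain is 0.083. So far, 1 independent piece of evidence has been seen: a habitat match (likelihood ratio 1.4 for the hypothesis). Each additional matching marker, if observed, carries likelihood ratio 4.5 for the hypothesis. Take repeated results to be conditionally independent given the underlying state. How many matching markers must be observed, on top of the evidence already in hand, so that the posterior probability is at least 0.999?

6

Prior odds = 0.083/0.917 = 83/917.
Bayes factor of the evidence already in hand = 1.4.
Odds after that evidence = (83/917) × 1.4 = 83/655.
Target odds = 0.999/0.001 = 999.
Need 4.5ⁿ ≥ 999 ÷ (83/655) = 654345/83.
4.5⁵ = 1845.28125 falls short of 654345/83 but 4.5⁶ = 8303.765625 reaches it, so n = 6.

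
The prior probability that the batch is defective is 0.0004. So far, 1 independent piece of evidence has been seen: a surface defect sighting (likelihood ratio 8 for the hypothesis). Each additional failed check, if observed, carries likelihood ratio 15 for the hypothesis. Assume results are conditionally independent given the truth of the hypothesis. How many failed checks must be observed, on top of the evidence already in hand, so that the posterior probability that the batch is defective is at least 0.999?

Prior odds = 0.0004/0.9996 = 1/2499.
Bayes factor of the evidence already in hand = 8.
Odds after that evidence = (1/2499) × 8 = 8/2499.
Target odds = 0.999/0.001 = 999.
Need 15ⁿ ≥ 999 ÷ (8/2499) = 312062.625.
15⁴ = 50625 falls short of 312062.625 but 15⁵ = 759375 reaches it, so n = 5.

5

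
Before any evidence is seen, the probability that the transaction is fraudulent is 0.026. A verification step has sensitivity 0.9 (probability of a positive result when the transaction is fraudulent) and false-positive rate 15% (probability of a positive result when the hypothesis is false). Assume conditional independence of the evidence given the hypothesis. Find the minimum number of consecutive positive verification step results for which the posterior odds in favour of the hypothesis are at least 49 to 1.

5

Prior odds: 0.026 ÷ 0.974 = 13/487.
Likelihood ratio of a positive result = 0.9/0.15 = 6.
Target odds = 49.
Need (13/487) × 6ⁿ ≥ 49, i.e. 6ⁿ ≥ 23863/13.
6⁴ = 1296 falls short of 23863/13 but 6⁵ = 7776 reaches it, so n = 5.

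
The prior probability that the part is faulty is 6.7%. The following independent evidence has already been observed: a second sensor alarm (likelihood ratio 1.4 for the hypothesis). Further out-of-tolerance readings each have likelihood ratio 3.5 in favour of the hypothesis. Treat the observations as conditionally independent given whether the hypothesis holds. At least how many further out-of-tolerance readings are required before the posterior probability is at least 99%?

Prior odds = 0.067/0.933 = 67/933.
Bayes factor of the evidence already in hand = 1.4.
Odds after that evidence = (67/933) × 1.4 = 469/4665.
Target odds = 0.99/0.01 = 99.
Need 3.5ⁿ ≥ 99 ÷ (469/4665) = 461835/469.
3.5⁵ = 525.21875 falls short of 461835/469 but 3.5⁶ = 1838.265625 reaches it, so n = 6.

6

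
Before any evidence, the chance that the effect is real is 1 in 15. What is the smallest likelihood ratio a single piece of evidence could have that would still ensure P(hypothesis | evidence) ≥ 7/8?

Prior odds = (1/15)/(14/15) = 1/14.
Target odds = 0.875/0.125 = 7.
Required Bayes factor = 7 ÷ (1/14) = 98.

98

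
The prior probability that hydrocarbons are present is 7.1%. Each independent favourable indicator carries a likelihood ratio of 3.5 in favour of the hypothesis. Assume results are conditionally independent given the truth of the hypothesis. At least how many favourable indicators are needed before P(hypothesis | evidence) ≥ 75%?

3

Prior odds = 0.071/0.929 = 71/929.
Likelihood ratio per favourable indicator = 3.5.
Target posterior odds = 0.75/0.25 = 3.
Require 3.5ⁿ ≥ 3 ÷ (71/929) = 2787/71.
3.5² = 12.25 falls short of 2787/71 but 3.5³ = 42.875 reaches it, so n = 3.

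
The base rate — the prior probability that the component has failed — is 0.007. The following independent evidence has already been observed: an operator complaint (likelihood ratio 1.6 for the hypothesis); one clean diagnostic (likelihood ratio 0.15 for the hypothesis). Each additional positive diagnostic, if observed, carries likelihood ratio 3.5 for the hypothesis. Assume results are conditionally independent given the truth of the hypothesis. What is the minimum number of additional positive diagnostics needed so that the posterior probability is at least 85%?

Prior odds = 0.007/0.993 = 7/993.
Combined Bayes factor of the evidence already in hand = 1.6 × 0.15 = 0.24.
Odds after that evidence = (7/993) × 0.24 = 14/8275.
Target odds = 0.85/0.15 = 17/3.
Need 3.5ⁿ ≥ 17/3 ÷ (14/8275) = 140675/42.
3.5⁶ = 1838.265625 falls short of 140675/42 but 3.5⁷ = 823543/128 reaches it, so n = 7.

7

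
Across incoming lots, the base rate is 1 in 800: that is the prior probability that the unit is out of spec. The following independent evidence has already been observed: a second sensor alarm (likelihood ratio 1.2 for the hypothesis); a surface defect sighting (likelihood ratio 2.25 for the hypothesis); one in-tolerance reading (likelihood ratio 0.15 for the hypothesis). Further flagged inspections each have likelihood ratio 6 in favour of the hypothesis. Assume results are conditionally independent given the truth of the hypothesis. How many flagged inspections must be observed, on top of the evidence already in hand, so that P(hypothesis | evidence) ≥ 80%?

6

Prior odds = 0.00125/0.99875 = 1/799.
Combined Bayes factor of the evidence already in hand = 1.2 × 2.25 × 0.15 = 0.405.
Odds after that evidence = (1/799) × 0.405 = 81/159800.
Target odds = 0.8/0.2 = 4.
Need 6ⁿ ≥ 4 ÷ (81/159800) = 639200/81.
6⁵ = 7776 falls short of 639200/81 but 6⁶ = 46656 reaches it, so n = 6.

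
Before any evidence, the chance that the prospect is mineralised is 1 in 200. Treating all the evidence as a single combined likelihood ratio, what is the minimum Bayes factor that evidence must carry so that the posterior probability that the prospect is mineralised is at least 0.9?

Prior odds = 0.005/0.995 = 1/199.
Target odds = 0.9/0.1 = 9.
Required Bayes factor = 9 ÷ (1/199) = 1791.

1791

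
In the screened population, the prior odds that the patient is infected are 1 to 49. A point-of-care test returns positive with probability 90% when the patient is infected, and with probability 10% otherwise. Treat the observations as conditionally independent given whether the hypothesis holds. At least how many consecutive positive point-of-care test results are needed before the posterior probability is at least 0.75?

Prior odds = 1/49.
Likelihood ratio of a positive result = 0.9/0.1 = 9.
Target posterior odds = 0.75/0.25 = 3.
Need (1/49) × 9ⁿ ≥ 3, i.e. 9ⁿ ≥ 147.
9² = 81 falls short of 147 but 9³ = 729 reaches it, so n = 3.

3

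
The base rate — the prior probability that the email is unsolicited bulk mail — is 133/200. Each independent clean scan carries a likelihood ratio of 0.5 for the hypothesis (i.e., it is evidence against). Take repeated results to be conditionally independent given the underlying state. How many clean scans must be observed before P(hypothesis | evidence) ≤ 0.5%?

9

Prior odds: 0.665 ÷ 0.335 = 133/67.
Likelihood ratio per clean scan = 0.5.
Target odds: 0.005 ÷ 0.995 = 1/199.
Require 0.5ⁿ ≤ 1/199 ÷ (133/67) = 67/26467.
0.5⁸ = 0.00390625 is still above 67/26467 but 0.5⁹ = 0.001953125 is at or below it, so n = 9.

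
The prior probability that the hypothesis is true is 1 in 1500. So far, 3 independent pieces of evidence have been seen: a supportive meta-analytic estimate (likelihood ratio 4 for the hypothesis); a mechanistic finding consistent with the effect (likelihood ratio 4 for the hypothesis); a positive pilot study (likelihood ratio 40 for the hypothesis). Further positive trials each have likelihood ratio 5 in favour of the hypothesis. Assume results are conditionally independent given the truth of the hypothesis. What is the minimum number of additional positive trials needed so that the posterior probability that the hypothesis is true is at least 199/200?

Prior odds = (1/1500)/(1499/1500) = 1/1499.
Combined Bayes factor of the evidence already in hand = 4 × 4 × 40 = 640.
Odds after that evidence = (1/1499) × 640 = 640/1499.
Target odds = 0.995/0.005 = 199.
Need 5ⁿ ≥ 199 ÷ (640/1499) = 466.0953125.
5³ = 125 falls short of 466.0953125 but 5⁴ = 625 reaches it, so n = 4.

4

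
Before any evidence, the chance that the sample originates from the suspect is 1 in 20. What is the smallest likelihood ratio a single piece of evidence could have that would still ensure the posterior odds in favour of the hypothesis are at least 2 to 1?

Prior odds = 0.05/0.95 = 1/19.
Target odds = 2.
Required Bayes factor = 2 ÷ (1/19) = 38.

38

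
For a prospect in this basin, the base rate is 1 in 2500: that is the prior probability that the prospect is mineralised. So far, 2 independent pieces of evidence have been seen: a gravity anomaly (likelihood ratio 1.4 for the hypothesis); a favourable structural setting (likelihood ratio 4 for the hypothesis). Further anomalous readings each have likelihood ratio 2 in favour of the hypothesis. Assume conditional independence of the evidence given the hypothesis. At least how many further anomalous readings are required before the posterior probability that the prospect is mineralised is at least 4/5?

11

Prior odds = 0.0004/0.9996 = 1/2499.
Combined Bayes factor of the evidence already in hand = 1.4 × 4 = 5.6.
Odds after that evidence = (1/2499) × 5.6 = 4/1785.
Target odds = 0.8/0.2 = 4.
Need 2ⁿ ≥ 4 ÷ (4/1785) = 1785.
2¹⁰ = 1024 falls short of 1785 but 2¹¹ = 2048 reaches it, so n = 11.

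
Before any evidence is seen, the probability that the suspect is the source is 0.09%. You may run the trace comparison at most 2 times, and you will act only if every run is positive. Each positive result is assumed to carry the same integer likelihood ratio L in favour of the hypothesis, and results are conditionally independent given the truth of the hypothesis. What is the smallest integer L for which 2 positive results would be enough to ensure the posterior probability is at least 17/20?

Prior odds = 0.0009/0.9991 = 9/9991.
Target odds = 0.85/0.15 = 17/3.
Need L² ≥ 17/3 ÷ (9/9991) = 169847/27.
79² = 6241 < 169847/27 ≤ 6400 = 80², so L = 80.

80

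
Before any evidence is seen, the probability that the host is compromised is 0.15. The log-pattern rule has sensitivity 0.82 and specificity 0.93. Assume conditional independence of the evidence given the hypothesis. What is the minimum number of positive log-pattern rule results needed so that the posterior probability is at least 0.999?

Prior odds = 0.15/0.85 = 3/17.
False-positive rate = 1 − 0.93 = 0.07; likelihood ratio of a positive = 0.82/0.07 = 82/7.
Target posterior odds = 0.999/0.001 = 999.
Need (3/17) × (82/7)ⁿ ≥ 999, i.e. (82/7)ⁿ ≥ 5661.
(82/7)³ = 551368/343 falls short of 5661 but (82/7)⁴ = 45212176/2401 reaches it, so n = 4.

4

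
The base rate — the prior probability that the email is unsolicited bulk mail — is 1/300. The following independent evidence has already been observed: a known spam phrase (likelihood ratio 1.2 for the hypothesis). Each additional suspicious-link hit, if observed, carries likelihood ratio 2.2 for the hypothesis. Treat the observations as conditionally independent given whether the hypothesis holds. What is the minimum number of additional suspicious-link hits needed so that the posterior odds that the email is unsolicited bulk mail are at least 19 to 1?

11

Prior odds = (1/300)/(299/300) = 1/299.
Bayes factor of the evidence already in hand = 1.2.
Odds after that evidence = (1/299) × 1.2 = 6/1495.
Target odds = 19.
Need 2.2ⁿ ≥ 19 ÷ (6/1495) = 28405/6.
2.2¹⁰ ≈2655.99 falls short of 28405/6 but 2.2¹¹ ≈5843.18 reaches it, so n = 11.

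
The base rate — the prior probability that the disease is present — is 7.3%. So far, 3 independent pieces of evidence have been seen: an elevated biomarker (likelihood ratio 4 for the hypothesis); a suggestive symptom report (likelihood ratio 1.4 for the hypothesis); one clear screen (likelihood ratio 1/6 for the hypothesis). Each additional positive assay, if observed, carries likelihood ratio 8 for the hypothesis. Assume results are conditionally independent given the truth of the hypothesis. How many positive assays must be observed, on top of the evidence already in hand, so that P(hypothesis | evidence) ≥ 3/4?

Prior odds = 0.073/0.927 = 73/927.
Combined Bayes factor of the evidence already in hand = 4 × 1.4 × (1/6) = 14/15.
Odds after that evidence = (73/927) × 14/15 = 1022/13905.
Target odds = 0.75/0.25 = 3.
Need 8ⁿ ≥ 3 ÷ (1022/13905) = 41715/1022.
8¹ = 8 falls short of 41715/1022 but 8² = 64 reaches it, so n = 2.

2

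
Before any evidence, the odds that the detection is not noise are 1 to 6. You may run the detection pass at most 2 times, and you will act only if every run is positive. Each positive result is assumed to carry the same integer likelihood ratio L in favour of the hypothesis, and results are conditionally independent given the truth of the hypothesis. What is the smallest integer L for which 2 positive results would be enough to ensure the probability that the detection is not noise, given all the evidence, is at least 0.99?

Prior odds = 1/6.
Target odds = 0.99/0.01 = 99.
Need L² ≥ 99 ÷ (1/6) = 594.
24² = 576 < 594 ≤ 625 = 25², so L = 25.

25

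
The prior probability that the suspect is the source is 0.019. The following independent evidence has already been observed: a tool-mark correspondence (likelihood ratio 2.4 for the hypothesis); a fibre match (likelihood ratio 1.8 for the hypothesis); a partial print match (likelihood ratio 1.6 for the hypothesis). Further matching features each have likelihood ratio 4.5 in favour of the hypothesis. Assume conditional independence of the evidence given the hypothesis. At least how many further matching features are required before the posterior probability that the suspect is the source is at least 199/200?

Prior odds = 0.019/0.981 = 19/981.
Combined Bayes factor of the evidence already in hand = 2.4 × 1.8 × 1.6 = 6.912.
Odds after that evidence = (19/981) × 6.912 = 1824/13625.
Target odds = 0.995/0.005 = 199.
Need 4.5ⁿ ≥ 199 ÷ (1824/13625) = 2711375/1824.
4.5⁴ = 410.0625 falls short of 2711375/1824 but 4.5⁵ = 1845.28125 reaches it, so n = 5.

5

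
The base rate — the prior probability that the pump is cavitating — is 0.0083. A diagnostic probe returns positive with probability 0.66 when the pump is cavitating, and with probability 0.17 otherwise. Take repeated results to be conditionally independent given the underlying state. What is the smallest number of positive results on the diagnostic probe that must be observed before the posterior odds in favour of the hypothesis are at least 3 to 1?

5

Prior odds = 0.0083/0.9917 = 83/9917.
Likelihood ratio of a positive result = 0.66/0.17 = 66/17.
Target odds = 3.
Need (83/9917) × (66/17)ⁿ ≥ 3, i.e. (66/17)ⁿ ≥ 29751/83.
(66/17)⁴ = 18974736/83521 falls short of 29751/83 but (66/17)⁵ ≈882.013 reaches it, so n = 5.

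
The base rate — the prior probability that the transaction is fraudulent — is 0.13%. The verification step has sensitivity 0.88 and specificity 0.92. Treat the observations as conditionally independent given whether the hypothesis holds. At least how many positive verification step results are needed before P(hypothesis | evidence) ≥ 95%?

Prior odds: 0.0013 ÷ 0.9987 = 13/9987.
False-positive rate = 1 − 0.92 = 0.08; likelihood ratio of a positive = 0.88/0.08 = 11.
Target odds: 0.95 ÷ 0.05 = 19.
Require 11ⁿ ≥ 19 ÷ (13/9987) = 189753/13.
11³ = 1331 falls short of 189753/13 but 11⁴ = 14641 reaches it, so n = 4.

4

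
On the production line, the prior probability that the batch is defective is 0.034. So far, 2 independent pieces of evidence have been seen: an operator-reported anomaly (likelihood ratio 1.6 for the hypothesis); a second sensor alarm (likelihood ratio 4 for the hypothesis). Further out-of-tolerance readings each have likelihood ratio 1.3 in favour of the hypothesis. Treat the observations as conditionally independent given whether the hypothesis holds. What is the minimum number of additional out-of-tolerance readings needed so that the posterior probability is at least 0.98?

Prior odds = 0.034/0.966 = 17/483.
Combined Bayes factor of the evidence already in hand = 1.6 × 4 = 6.4.
Odds after that evidence = (17/483) × 6.4 = 544/2415.
Target odds = 0.98/0.02 = 49.
Need 1.3ⁿ ≥ 49 ÷ (544/2415) = 118335/544.
1.3²⁰ ≈190.05 falls short of 118335/544 but 1.3²¹ ≈247.065 reaches it, so n = 21.

21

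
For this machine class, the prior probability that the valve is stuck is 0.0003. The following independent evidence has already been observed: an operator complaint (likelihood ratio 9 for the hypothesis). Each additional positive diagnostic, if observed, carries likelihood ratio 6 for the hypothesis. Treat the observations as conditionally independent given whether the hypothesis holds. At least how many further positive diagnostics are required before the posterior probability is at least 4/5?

Prior odds = 0.0003/0.9997 = 3/9997.
Bayes factor of the evidence already in hand = 9.
Odds after that evidence = (3/9997) × 9 = 27/9997.
Target odds = 0.8/0.2 = 4.
Need 6ⁿ ≥ 4 ÷ (27/9997) = 39988/27.
6⁴ = 1296 falls short of 39988/27 but 6⁵ = 7776 reaches it, so n = 5.

5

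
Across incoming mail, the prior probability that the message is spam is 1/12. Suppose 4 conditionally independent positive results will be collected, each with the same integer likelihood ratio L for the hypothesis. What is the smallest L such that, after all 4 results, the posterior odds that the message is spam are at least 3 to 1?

Prior odds = (1/12)/(11/12) = 1/11.
Target odds = 3.
Need L⁴ ≥ 3 ÷ (1/11) = 33.
2⁴ = 16 < 33 ≤ 81 = 3⁴, so L = 3.

3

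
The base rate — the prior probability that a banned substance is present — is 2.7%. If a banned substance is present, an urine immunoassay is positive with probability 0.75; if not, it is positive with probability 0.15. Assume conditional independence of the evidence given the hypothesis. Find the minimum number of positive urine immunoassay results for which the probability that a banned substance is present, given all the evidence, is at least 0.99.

Prior odds = 0.027/0.973 = 27/973.
Likelihood ratio of a positive = 0.75/0.15 = 5.
Target odds: 0.99 ÷ 0.01 = 99.
Require 5ⁿ ≥ 99 ÷ (27/973) = 10703/3.
5⁵ = 3125 falls short of 10703/3 but 5⁶ = 15625 reaches it, so n = 6.

6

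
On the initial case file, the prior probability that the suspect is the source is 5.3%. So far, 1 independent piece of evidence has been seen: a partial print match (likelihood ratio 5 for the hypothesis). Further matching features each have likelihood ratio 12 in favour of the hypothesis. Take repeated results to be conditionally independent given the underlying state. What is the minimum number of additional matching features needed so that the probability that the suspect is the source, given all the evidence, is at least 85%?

Prior odds = 0.053/0.947 = 53/947.
Bayes factor of the evidence already in hand = 5.
Odds after that evidence = (53/947) × 5 = 265/947.
Target odds = 0.85/0.15 = 17/3.
Need 12ⁿ ≥ 17/3 ÷ (265/947) = 16099/795.
12¹ = 12 falls short of 16099/795 but 12² = 144 reaches it, so n = 2.

2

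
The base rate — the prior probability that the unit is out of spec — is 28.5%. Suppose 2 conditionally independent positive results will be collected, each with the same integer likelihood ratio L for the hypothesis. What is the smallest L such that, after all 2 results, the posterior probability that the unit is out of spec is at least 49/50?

Prior odds = 0.285/0.715 = 57/143.
Target odds = 0.98/0.02 = 49.
Need L² ≥ 49 ÷ (57/143) = 7007/57.
11² = 121 < 7007/57 ≤ 144 = 12², so L = 12.

12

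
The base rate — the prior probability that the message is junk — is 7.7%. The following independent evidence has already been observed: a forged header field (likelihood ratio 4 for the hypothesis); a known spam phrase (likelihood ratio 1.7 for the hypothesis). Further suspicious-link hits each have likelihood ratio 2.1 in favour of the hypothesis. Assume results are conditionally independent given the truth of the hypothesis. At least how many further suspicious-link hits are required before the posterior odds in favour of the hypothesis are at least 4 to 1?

Prior odds = 0.077/0.923 = 77/923.
Combined Bayes factor of the evidence already in hand = 4 × 1.7 = 6.8.
Odds after that evidence = (77/923) × 6.8 = 2618/4615.
Target odds = 4.
Need 2.1ⁿ ≥ 4 ÷ (2618/4615) = 9230/1309.
2.1² = 4.41 falls short of 9230/1309 but 2.1³ = 9.261 reaches it, so n = 3.

3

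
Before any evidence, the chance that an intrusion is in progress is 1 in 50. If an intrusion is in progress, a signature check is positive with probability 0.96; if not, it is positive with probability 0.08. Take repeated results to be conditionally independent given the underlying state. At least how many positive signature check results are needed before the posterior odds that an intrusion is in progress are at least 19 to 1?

Prior odds: 0.02 ÷ 0.98 = 1/49.
Likelihood ratio of a positive = 0.96/0.08 = 12.
Target odds = 19.
Require 12ⁿ ≥ 19 ÷ (1/49) = 931.
12² = 144 falls short of 931 but 12³ = 1728 reaches it, so n = 3.

3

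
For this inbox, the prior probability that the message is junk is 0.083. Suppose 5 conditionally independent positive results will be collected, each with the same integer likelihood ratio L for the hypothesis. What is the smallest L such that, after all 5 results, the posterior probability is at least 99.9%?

Prior odds = 0.083/0.917 = 83/917.
Target odds = 0.999/0.001 = 999.
Need L⁵ ≥ 999 ÷ (83/917) = 916083/83.
6⁵ = 7776 < 916083/83 ≤ 16807 = 7⁵, so L = 7.

7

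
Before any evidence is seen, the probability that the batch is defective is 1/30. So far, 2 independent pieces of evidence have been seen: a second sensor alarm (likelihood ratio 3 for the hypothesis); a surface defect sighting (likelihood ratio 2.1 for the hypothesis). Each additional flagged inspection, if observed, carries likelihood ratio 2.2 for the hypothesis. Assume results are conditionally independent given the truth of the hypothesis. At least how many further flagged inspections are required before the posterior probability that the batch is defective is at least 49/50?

Prior odds = (1/30)/(29/30) = 1/29.
Combined Bayes factor of the evidence already in hand = 3 × 2.1 = 6.3.
Odds after that evidence = (1/29) × 6.3 = 63/290.
Target odds = 0.98/0.02 = 49.
Need 2.2ⁿ ≥ 49 ÷ (63/290) = 2030/9.
2.2⁶ = 1771561/15625 falls short of 2030/9 but 2.2⁷ = 19487171/78125 reaches it, so n = 7.

7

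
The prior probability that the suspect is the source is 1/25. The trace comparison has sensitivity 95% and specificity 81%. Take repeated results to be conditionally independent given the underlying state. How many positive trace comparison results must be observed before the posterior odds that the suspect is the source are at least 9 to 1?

Prior odds: 0.04 ÷ 0.96 = 1/24.
False-positive rate = 1 − 0.81 = 0.19; likelihood ratio of a positive = 0.95/0.19 = 5.
Target odds = 9.
Require 5ⁿ ≥ 9 ÷ (1/24) = 216.
5³ = 125 falls short of 216 but 5⁴ = 625 reaches it, so n = 4.

4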